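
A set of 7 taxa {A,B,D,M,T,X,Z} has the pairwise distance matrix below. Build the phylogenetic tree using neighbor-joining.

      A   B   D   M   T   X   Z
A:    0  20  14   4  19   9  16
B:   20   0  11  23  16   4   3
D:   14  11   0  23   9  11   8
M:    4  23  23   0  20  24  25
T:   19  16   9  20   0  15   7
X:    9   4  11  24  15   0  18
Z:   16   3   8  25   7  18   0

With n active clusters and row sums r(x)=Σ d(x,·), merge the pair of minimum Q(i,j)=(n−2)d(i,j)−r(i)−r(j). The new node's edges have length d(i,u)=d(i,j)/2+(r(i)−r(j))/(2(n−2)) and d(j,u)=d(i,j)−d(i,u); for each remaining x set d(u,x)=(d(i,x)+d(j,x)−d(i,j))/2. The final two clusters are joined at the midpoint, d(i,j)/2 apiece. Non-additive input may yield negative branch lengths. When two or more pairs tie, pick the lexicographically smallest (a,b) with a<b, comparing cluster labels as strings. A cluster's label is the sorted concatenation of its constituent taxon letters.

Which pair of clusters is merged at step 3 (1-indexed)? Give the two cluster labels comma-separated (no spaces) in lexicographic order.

step 1: merge (A,M) at d=4, Q=-181; branch lengths A→-17/10, M→57/10; new cluster AM
  updated: d(AM,B)=39/2, d(AM,D)=33/2, d(AM,T)=35/2, d(AM,X)=29/2, d(AM,Z)=37/2
step 2: merge (B,X) at d=4, Q=-100; branch lengths B→7/8, X→25/8; new cluster BX
  updated: d(AM,BX)=15, d(BX,D)=9, d(BX,T)=27/2, d(BX,Z)=17/2
step 3: merge (AM,BX) at d=15, Q=-137/2; branch lengths AM→133/12, BX→47/12; new cluster ABMX
  updated: d(ABMX,D)=21/4, d(ABMX,T)=8, d(ABMX,Z)=6
step 4: merge (ABMX,D) at d=21/4, Q=-31; branch lengths ABMX→15/8, D→27/8; new cluster ABDMX
  updated: d(ABDMX,T)=47/8, d(ABDMX,Z)=35/8
step 5: merge (ABDMX,T) at d=47/8, Q=-69/4; branch lengths ABDMX→13/8, T→17/4; new cluster ABDMTX
  updated: d(ABDMTX,Z)=11/4
step 6: merge (ABDMTX,Z) at d=11/4; branch lengths ABDMTX→11/8, Z→11/8; new cluster ABDMTXZ
final tree: (((((A:-17/10,M:57/10):133/12,(B:7/8,X:25/8):47/12):15/8,D:27/8):13/8,T:17/4):11/8,Z:11/8)
total length: 295/8

AM,BX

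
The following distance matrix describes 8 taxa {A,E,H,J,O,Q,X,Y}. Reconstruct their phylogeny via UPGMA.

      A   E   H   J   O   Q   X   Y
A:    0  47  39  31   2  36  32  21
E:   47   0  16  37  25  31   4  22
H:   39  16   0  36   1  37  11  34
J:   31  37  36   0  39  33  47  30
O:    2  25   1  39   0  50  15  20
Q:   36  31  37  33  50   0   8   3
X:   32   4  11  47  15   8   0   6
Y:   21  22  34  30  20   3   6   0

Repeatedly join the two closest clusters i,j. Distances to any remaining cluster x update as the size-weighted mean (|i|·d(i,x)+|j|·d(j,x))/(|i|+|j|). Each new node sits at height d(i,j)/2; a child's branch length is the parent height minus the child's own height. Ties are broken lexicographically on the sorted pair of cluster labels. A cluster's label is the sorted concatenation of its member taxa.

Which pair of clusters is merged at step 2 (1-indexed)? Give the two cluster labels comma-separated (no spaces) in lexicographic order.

Q,Y

iteration 1: select H,O (d=1); attach at lengths (1/2, 1/2); label the merged cluster HO
  updated: d(A,HO)=41/2, d(E,HO)=41/2, d(HO,J)=75/2, d(HO,Q)=87/2, d(HO,X)=13, d(HO,Y)=27
iteration 2: select Q,Y (d=3); attach at lengths (3/2, 3/2); label the merged cluster QY
  updated: d(A,QY)=57/2, d(E,QY)=53/2, d(HO,QY)=141/4, d(J,QY)=63/2, d(QY,X)=7
iteration 3: select E,X (d=4); attach at lengths (2, 2); label the merged cluster EX
  updated: d(A,EX)=79/2, d(EX,HO)=67/4, d(EX,J)=42, d(EX,QY)=67/4
iteration 4: select EX,HO (d=67/4); attach at lengths (51/8, 63/8); label the merged cluster EHOX
  updated: d(A,EHOX)=30, d(EHOX,J)=159/4, d(EHOX,QY)=26
iteration 5: select EHOX,QY (d=26); attach at lengths (37/8, 23/2); label the merged cluster EHOQXY
  updated: d(A,EHOQXY)=59/2, d(EHOQXY,J)=37
iteration 6: select A,EHOQXY (d=59/2); attach at lengths (59/4, 7/4); label the merged cluster AEHOQXY
  updated: d(AEHOQXY,J)=253/7
iteration 7: select AEHOQXY,J (d=253/7); attach at lengths (93/28, 253/14); label the merged cluster AEHJOQXY
final tree: ((A:59/4,(((E:2,X:2):51/8,(H:1/2,O:1/2):63/8):37/8,(Q:3/2,Y:3/2):23/2):7/4):93/28,J:253/14)
total length: 4271/56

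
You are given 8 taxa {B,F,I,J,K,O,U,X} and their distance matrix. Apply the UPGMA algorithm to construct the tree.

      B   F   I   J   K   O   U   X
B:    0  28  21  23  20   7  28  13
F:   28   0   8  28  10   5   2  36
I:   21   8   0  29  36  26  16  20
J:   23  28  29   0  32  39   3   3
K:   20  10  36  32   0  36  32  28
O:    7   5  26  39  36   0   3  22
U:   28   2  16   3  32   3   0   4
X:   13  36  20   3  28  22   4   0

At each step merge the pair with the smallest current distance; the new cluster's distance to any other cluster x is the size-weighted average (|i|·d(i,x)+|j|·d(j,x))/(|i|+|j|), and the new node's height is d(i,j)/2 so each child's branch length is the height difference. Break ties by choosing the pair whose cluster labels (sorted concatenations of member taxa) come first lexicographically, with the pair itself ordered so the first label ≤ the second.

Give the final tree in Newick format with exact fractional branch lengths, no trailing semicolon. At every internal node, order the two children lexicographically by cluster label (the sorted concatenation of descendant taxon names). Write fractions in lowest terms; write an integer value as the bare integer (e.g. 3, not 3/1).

(((B:9,(J:3/2,X:3/2):15/2):49/24,(((F:1,U:1):1,O:2):19/3,I:25/3):65/24):473/168,K:97/7)

iteration 1: select F,U (d=2); attach at lengths (1, 1); label the merged cluster FU
  updated: d(B,FU)=28, d(FU,I)=12, d(FU,J)=31/2, d(FU,K)=21, d(FU,O)=4, d(FU,X)=20
iteration 2: select J,X (d=3); attach at lengths (3/2, 3/2); label the merged cluster JX
  updated: d(B,JX)=18, d(FU,JX)=71/4, d(I,JX)=49/2, d(JX,K)=30, d(JX,O)=61/2
iteration 3: select FU,O (d=4); attach at lengths (1, 2); label the merged cluster FOU
  updated: d(B,FOU)=21, d(FOU,I)=50/3, d(FOU,JX)=22, d(FOU,K)=26
iteration 4: select FOU,I (d=50/3); attach at lengths (19/3, 25/3); label the merged cluster FIOU
  updated: d(B,FIOU)=21, d(FIOU,JX)=181/8, d(FIOU,K)=57/2
iteration 5: select B,JX (d=18); attach at lengths (9, 15/2); label the merged cluster BJX
  updated: d(BJX,FIOU)=265/12, d(BJX,K)=80/3
iteration 6: select BJX,FIOU (d=265/12); attach at lengths (49/24, 65/24); label the merged cluster BFIJOUX
  updated: d(BFIJOUX,K)=194/7
iteration 7: select BFIJOUX,K (d=194/7); attach at lengths (473/168, 97/7); label the merged cluster BFIJKOUX
final tree: (((B:9,(J:3/2,X:3/2):15/2):49/24,(((F:1,U:1):1,O:2):19/3,I:25/3):65/24):473/168,K:97/7)
total length: 3393/56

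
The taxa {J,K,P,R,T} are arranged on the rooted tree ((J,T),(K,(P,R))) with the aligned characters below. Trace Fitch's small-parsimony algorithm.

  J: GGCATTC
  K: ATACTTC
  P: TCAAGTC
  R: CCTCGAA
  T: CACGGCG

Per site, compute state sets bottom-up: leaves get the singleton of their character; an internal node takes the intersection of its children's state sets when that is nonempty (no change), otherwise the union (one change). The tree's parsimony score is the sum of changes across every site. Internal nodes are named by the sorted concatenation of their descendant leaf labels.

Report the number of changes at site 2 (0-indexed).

2

site 0, node JT: J={G} ∪ T={C} → {C,G} (+1)
site 0, node PR: P={T} ∪ R={C} → {C,T} (+1)
site 0, node KPR: K={A} ∪ PR={C,T} → {A,C,T} (+1)
site 0, node JKPRT: JT={C,G} ∩ KPR={A,C,T} → {C} (+0)
site 1, node JT: J={G} ∪ T={A} → {A,G} (+1)
site 1, node PR: P={C} ∩ R={C} → {C} (+0)
site 1, node KPR: K={T} ∪ PR={C} → {C,T} (+1)
site 1, node JKPRT: JT={A,G} ∪ KPR={C,T} → {A,C,G,T} (+1)
site 2, node JT: J={C} ∩ T={C} → {C} (+0)
site 2, node PR: P={A} ∪ R={T} → {A,T} (+1)
site 2, node KPR: K={A} ∩ PR={A,T} → {A} (+0)
site 2, node JKPRT: JT={C} ∪ KPR={A} → {A,C} (+1)
site 3, node JT: J={A} ∪ T={G} → {A,G} (+1)
site 3, node PR: P={A} ∪ R={C} → {A,C} (+1)
site 3, node KPR: K={C} ∩ PR={A,C} → {C} (+0)
site 3, node JKPRT: JT={A,G} ∪ KPR={C} → {A,C,G} (+1)
site 4, node JT: J={T} ∪ T={G} → {G,T} (+1)
site 4, node PR: P={G} ∩ R={G} → {G} (+0)
site 4, node KPR: K={T} ∪ PR={G} → {G,T} (+1)
site 4, node JKPRT: JT={G,T} ∩ KPR={G,T} → {G,T} (+0)
site 5, node JT: J={T} ∪ T={C} → {C,T} (+1)
site 5, node PR: P={T} ∪ R={A} → {A,T} (+1)
site 5, node KPR: K={T} ∩ PR={A,T} → {T} (+0)
site 5, node JKPRT: JT={C,T} ∩ KPR={T} → {T} (+0)
site 6, node JT: J={C} ∪ T={G} → {C,G} (+1)
site 6, node PR: P={C} ∪ R={A} → {A,C} (+1)
site 6, node KPR: K={C} ∩ PR={A,C} → {C} (+0)
site 6, node JKPRT: JT={C,G} ∩ KPR={C} → {C} (+0)
per-site changes: [3, 3, 2, 3, 2, 2, 2]; total = 17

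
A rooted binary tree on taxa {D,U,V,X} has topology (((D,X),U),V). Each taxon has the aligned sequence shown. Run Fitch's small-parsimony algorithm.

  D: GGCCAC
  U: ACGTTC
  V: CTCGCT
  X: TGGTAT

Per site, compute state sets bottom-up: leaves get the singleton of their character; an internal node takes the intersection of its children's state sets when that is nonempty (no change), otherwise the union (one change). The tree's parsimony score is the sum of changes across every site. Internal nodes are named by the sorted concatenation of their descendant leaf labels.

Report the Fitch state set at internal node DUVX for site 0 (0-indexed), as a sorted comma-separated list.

A,C,G,T

site 0, node DX: D={G} ∪ X={T} → {G,T} (+1)
site 0, node DUX: DX={G,T} ∪ U={A} → {A,G,T} (+1)
site 0, node DUVX: DUX={A,G,T} ∪ V={C} → {A,C,G,T} (+1)
site 1, node DX: D={G} ∩ X={G} → {G} (+0)
site 1, node DUX: DX={G} ∪ U={C} → {C,G} (+1)
site 1, node DUVX: DUX={C,G} ∪ V={T} → {C,G,T} (+1)
site 2, node DX: D={C} ∪ X={G} → {C,G} (+1)
site 2, node DUX: DX={C,G} ∩ U={G} → {G} (+0)
site 2, node DUVX: DUX={G} ∪ V={C} → {C,G} (+1)
site 3, node DX: D={C} ∪ X={T} → {C,T} (+1)
site 3, node DUX: DX={C,T} ∩ U={T} → {T} (+0)
site 3, node DUVX: DUX={T} ∪ V={G} → {G,T} (+1)
site 4, node DX: D={A} ∩ X={A} → {A} (+0)
site 4, node DUX: DX={A} ∪ U={T} → {A,T} (+1)
site 4, node DUVX: DUX={A,T} ∪ V={C} → {A,C,T} (+1)
site 5, node DX: D={C} ∪ X={T} → {C,T} (+1)
site 5, node DUX: DX={C,T} ∩ U={C} → {C} (+0)
site 5, node DUVX: DUX={C} ∪ V={T} → {C,T} (+1)
per-site changes: [3, 2, 2, 2, 2, 2]; total = 13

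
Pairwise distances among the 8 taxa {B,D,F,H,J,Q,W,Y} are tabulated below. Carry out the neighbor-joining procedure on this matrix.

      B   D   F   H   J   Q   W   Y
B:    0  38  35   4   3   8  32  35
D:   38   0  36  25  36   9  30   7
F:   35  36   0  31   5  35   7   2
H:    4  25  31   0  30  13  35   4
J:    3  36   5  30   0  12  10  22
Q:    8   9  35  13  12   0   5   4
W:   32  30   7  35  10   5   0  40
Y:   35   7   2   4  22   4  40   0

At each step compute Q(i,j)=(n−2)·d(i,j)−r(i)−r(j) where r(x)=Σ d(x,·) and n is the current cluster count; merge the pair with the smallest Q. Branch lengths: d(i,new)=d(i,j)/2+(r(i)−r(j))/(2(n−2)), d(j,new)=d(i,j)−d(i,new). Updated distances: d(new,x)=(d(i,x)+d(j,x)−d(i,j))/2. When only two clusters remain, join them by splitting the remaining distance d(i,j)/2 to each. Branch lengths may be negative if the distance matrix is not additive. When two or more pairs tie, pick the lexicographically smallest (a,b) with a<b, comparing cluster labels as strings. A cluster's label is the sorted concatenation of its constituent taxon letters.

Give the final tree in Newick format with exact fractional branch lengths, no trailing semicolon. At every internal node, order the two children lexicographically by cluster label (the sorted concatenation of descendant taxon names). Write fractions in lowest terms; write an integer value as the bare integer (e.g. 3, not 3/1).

((((B:37/12,H:11/12):135/16,((F:73/16,W:39/16):97/24,J:-1/24):171/16):69/16,(D:9,Y:-2):13/2):-7/4,Q:-7/4)

step 1: merge (B,H) at d=4, Q=-273; branch lengths B→37/12, H→11/12; new cluster BH
  updated: d(BH,D)=59/2, d(BH,F)=31, d(BH,J)=29/2, d(BH,Q)=17/2, d(BH,W)=63/2, d(BH,Y)=35/2
step 2: merge (D,Y) at d=7, Q=-205; branch lengths D→9, Y→-2; new cluster DY
  updated: d(BH,DY)=20, d(DY,F)=31/2, d(DY,J)=51/2, d(DY,Q)=3, d(DY,W)=63/2
step 3: merge (F,W) at d=7, Q=-301/2; branch lengths F→73/16, W→39/16; new cluster FW
  updated: d(BH,FW)=111/4, d(DY,FW)=20, d(FW,J)=4, d(FW,Q)=33/2
step 4: merge (FW,J) at d=4, Q=-449/4; branch lengths FW→97/24, J→-1/24; new cluster FJW
  updated: d(BH,FJW)=153/8, d(DY,FJW)=83/4, d(FJW,Q)=49/4
step 5: merge (BH,FJW) at d=153/8, Q=-123/2; branch lengths BH→135/16, FJW→171/16; new cluster BFHJW
  updated: d(BFHJW,DY)=173/16, d(BFHJW,Q)=13/16
step 6: merge (BFHJW,DY) at d=173/16, Q=-117/8; branch lengths BFHJW→69/16, DY→13/2; new cluster BDFHJWY
  updated: d(BDFHJWY,Q)=-7/2
step 7: merge (BDFHJWY,Q) at d=-7/2; branch lengths BDFHJWY→-7/4, Q→-7/4; new cluster BDFHJQWY
final tree: ((((B:37/12,H:11/12):135/16,((F:73/16,W:39/16):97/24,J:-1/24):171/16):69/16,(D:9,Y:-2):13/2):-7/4,Q:-7/4)
total length: 775/16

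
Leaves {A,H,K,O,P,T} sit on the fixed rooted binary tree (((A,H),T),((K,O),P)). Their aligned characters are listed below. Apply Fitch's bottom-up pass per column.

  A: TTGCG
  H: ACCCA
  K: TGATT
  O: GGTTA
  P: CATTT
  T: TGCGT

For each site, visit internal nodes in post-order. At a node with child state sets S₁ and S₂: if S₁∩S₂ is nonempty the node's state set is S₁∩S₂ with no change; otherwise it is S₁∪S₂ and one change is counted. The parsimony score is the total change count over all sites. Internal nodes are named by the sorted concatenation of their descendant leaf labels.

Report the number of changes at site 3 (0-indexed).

[col 0] AH: children A:{T}, H:{A} ∪→ {A,T}; cost 1
[col 0] AHT: children AH:{A,T}, T:{T} ∩→ {T}; cost 0
[col 0] KO: children K:{T}, O:{G} ∪→ {G,T}; cost 1
[col 0] KOP: children KO:{G,T}, P:{C} ∪→ {C,G,T}; cost 1
[col 0] AHKOPT: children AHT:{T}, KOP:{C,G,T} ∩→ {T}; cost 0
[col 1] AH: children A:{T}, H:{C} ∪→ {C,T}; cost 1
[col 1] AHT: children AH:{C,T}, T:{G} ∪→ {C,G,T}; cost 1
[col 1] KO: children K:{G}, O:{G} ∩→ {G}; cost 0
[col 1] KOP: children KO:{G}, P:{A} ∪→ {A,G}; cost 1
[col 1] AHKOPT: children AHT:{C,G,T}, KOP:{A,G} ∩→ {G}; cost 0
[col 2] AH: children A:{G}, H:{C} ∪→ {C,G}; cost 1
[col 2] AHT: children AH:{C,G}, T:{C} ∩→ {C}; cost 0
[col 2] KO: children K:{A}, O:{T} ∪→ {A,T}; cost 1
[col 2] KOP: children KO:{A,T}, P:{T} ∩→ {T}; cost 0
[col 2] AHKOPT: children AHT:{C}, KOP:{T} ∪→ {C,T}; cost 1
[col 3] AH: children A:{C}, H:{C} ∩→ {C}; cost 0
[col 3] AHT: children AH:{C}, T:{G} ∪→ {C,G}; cost 1
[col 3] KO: children K:{T}, O:{T} ∩→ {T}; cost 0
[col 3] KOP: children KO:{T}, P:{T} ∩→ {T}; cost 0
[col 3] AHKOPT: children AHT:{C,G}, KOP:{T} ∪→ {C,G,T}; cost 1
[col 4] AH: children A:{G}, H:{A} ∪→ {A,G}; cost 1
[col 4] AHT: children AH:{A,G}, T:{T} ∪→ {A,G,T}; cost 1
[col 4] KO: children K:{T}, O:{A} ∪→ {A,T}; cost 1
[col 4] KOP: children KO:{A,T}, P:{T} ∩→ {T}; cost 0
[col 4] AHKOPT: children AHT:{A,G,T}, KOP:{T} ∩→ {T}; cost 0
per-site changes: [3, 3, 3, 2, 3]; total = 14

2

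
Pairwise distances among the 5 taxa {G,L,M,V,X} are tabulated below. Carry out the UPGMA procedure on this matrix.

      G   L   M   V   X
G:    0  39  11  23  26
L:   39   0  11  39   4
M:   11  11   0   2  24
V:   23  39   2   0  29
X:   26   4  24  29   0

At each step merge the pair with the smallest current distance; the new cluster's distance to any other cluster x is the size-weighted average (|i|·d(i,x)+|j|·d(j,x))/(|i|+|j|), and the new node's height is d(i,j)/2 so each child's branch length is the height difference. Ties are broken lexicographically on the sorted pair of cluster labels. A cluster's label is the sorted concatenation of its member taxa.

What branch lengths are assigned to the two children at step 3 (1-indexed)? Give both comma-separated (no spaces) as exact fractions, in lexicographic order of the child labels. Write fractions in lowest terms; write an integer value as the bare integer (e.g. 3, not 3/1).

step 1: merge (M,V) at d=2; branch lengths M→1, V→1; new cluster MV
  updated: d(G,MV)=17, d(L,MV)=25, d(MV,X)=53/2
step 2: merge (L,X) at d=4; branch lengths L→2, X→2; new cluster LX
  updated: d(G,LX)=65/2, d(LX,MV)=103/4
step 3: merge (G,MV) at d=17; branch lengths G→17/2, MV→15/2; new cluster GMV
  updated: d(GMV,LX)=28
step 4: merge (GMV,LX) at d=28; branch lengths GMV→11/2, LX→12; new cluster GLMVX
final tree: ((G:17/2,(M:1,V:1):15/2):11/2,(L:2,X:2):12)
total length: 79/2

17/2,15/2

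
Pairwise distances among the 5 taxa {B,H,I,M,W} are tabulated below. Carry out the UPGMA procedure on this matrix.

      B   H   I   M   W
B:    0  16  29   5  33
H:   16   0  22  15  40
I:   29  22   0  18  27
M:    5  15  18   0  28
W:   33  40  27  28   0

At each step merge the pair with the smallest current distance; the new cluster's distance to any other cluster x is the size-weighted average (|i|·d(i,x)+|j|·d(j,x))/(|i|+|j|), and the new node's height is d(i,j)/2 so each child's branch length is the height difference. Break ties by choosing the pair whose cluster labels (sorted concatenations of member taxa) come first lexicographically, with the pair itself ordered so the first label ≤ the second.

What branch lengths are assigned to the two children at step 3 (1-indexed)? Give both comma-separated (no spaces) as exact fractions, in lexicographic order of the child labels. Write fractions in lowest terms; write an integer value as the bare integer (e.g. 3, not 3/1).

step 1: merge (B,M) at d=5; branch lengths B→5/2, M→5/2; new cluster BM
  updated: d(BM,H)=31/2, d(BM,I)=47/2, d(BM,W)=61/2
step 2: merge (BM,H) at d=31/2; branch lengths BM→21/4, H→31/4; new cluster BHM
  updated: d(BHM,I)=23, d(BHM,W)=101/3
step 3: merge (BHM,I) at d=23; branch lengths BHM→15/4, I→23/2; new cluster BHIM
  updated: d(BHIM,W)=32
step 4: merge (BHIM,W) at d=32; branch lengths BHIM→9/2, W→16; new cluster BHIMW
final tree: ((((B:5/2,M:5/2):21/4,H:31/4):15/4,I:23/2):9/2,W:16)
total length: 215/4

15/4,23/2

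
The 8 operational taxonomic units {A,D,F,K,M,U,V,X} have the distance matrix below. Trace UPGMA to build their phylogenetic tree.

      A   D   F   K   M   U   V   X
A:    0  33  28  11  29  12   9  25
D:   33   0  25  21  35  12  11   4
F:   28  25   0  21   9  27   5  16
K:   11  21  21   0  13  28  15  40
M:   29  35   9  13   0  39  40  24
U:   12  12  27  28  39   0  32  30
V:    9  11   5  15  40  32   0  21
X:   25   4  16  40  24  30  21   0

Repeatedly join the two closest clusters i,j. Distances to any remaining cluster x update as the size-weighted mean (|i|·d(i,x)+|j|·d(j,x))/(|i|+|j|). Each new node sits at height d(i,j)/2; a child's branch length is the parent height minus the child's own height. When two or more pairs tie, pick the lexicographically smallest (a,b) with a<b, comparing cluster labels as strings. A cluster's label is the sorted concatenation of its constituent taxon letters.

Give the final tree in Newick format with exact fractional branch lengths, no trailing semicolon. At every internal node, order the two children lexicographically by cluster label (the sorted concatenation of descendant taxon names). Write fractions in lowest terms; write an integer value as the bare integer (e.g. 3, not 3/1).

((((A:11/2,K:11/2):29/8,(F:5/2,V:5/2):53/8):9/4,M:91/8):191/120,((D:2,X:2):17/2,U:21/2):37/15)

1. join D+X (d=4) ⇒ DX; edges |D|=2, |X|=2
  updated: d(A,DX)=29, d(DX,F)=41/2, d(DX,K)=61/2, d(DX,M)=59/2, d(DX,U)=21, d(DX,V)=16
2. join F+V (d=5) ⇒ FV; edges |F|=5/2, |V|=5/2
  updated: d(A,FV)=37/2, d(DX,FV)=73/4, d(FV,K)=18, d(FV,M)=49/2, d(FV,U)=59/2
3. join A+K (d=11) ⇒ AK; edges |A|=11/2, |K|=11/2
  updated: d(AK,DX)=119/4, d(AK,FV)=73/4, d(AK,M)=21, d(AK,U)=20
4. join AK+FV (d=73/4) ⇒ AFKV; edges |AK|=29/8, |FV|=53/8
  updated: d(AFKV,DX)=24, d(AFKV,M)=91/4, d(AFKV,U)=99/4
5. join DX+U (d=21) ⇒ DUX; edges |DX|=17/2, |U|=21/2
  updated: d(AFKV,DUX)=97/4, d(DUX,M)=98/3
6. join AFKV+M (d=91/4) ⇒ AFKMV; edges |AFKV|=9/4, |M|=91/8
  updated: d(AFKMV,DUX)=389/15
7. join AFKMV+DUX (d=389/15) ⇒ ADFKMUVX; edges |AFKMV|=191/120, |DUX|=37/15
final tree: ((((A:11/2,K:11/2):29/8,(F:5/2,V:5/2):53/8):9/4,M:91/8):191/120,((D:2,X:2):17/2,U:21/2):37/15)
total length: 1004/15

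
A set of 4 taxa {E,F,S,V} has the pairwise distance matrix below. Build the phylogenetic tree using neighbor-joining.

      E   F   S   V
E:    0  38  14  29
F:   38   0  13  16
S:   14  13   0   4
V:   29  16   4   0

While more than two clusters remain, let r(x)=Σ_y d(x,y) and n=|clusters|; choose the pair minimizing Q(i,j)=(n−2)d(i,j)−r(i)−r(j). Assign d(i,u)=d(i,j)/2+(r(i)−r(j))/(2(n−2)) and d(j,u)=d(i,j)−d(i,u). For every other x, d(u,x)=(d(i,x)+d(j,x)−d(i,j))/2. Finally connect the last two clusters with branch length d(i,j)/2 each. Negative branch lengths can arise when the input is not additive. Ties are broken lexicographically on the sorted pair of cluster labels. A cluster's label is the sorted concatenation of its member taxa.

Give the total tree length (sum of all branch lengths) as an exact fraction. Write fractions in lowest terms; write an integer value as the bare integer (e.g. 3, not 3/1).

36

iteration 1: select E,S (d=14, Q=-84); attach at lengths (39/2, -11/2); label the merged cluster ES
  updated: d(ES,F)=37/2, d(ES,V)=19/2
iteration 2: select ES,F (d=37/2, Q=-44); attach at lengths (6, 25/2); label the merged cluster EFS
  updated: d(EFS,V)=7/2
iteration 3: select EFS,V (d=7/2); attach at lengths (7/4, 7/4); label the merged cluster EFSV
final tree: (((E:39/2,S:-11/2):6,F:25/2):7/4,V:7/4)
total length: 36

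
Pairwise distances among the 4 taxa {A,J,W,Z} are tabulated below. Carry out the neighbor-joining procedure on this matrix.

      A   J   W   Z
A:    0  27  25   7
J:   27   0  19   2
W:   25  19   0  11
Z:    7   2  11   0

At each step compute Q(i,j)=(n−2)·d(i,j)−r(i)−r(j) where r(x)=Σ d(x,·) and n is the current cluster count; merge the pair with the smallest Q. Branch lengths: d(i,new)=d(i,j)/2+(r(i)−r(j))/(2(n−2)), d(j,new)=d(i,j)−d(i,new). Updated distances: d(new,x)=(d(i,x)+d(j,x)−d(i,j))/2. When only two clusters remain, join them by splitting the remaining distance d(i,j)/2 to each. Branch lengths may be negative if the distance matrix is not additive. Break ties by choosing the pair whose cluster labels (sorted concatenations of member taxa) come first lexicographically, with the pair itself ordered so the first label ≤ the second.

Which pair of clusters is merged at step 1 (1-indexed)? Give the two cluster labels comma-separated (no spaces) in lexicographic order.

A,Z

1. join A+Z (d=7, Q=-65) ⇒ AZ; edges |A|=53/4, |Z|=-25/4
  updated: d(AZ,J)=11, d(AZ,W)=29/2
2. join AZ+J (d=11, Q=-89/2) ⇒ AJZ; edges |AZ|=13/4, |J|=31/4
  updated: d(AJZ,W)=45/4
3. join AJZ+W (d=45/4) ⇒ AJWZ; edges |AJZ|=45/8, |W|=45/8
final tree: (((A:53/4,Z:-25/4):13/4,J:31/4):45/8,W:45/8)
total length: 117/4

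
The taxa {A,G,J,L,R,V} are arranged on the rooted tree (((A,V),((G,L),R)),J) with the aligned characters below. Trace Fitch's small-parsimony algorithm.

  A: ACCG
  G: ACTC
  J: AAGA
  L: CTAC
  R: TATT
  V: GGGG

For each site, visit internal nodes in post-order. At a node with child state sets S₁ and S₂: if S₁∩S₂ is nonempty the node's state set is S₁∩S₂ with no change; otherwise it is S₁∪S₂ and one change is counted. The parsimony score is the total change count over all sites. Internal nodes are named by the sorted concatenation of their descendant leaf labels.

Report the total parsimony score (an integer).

13

site 0, node AV: A={A} ∪ V={G} → {A,G} (+1)
site 0, node GL: G={A} ∪ L={C} → {A,C} (+1)
site 0, node GLR: GL={A,C} ∪ R={T} → {A,C,T} (+1)
site 0, node AGLRV: AV={A,G} ∩ GLR={A,C,T} → {A} (+0)
site 0, node AGJLRV: AGLRV={A} ∩ J={A} → {A} (+0)
site 1, node AV: A={C} ∪ V={G} → {C,G} (+1)
site 1, node GL: G={C} ∪ L={T} → {C,T} (+1)
site 1, node GLR: GL={C,T} ∪ R={A} → {A,C,T} (+1)
site 1, node AGLRV: AV={C,G} ∩ GLR={A,C,T} → {C} (+0)
site 1, node AGJLRV: AGLRV={C} ∪ J={A} → {A,C} (+1)
site 2, node AV: A={C} ∪ V={G} → {C,G} (+1)
site 2, node GL: G={T} ∪ L={A} → {A,T} (+1)
site 2, node GLR: GL={A,T} ∩ R={T} → {T} (+0)
site 2, node AGLRV: AV={C,G} ∪ GLR={T} → {C,G,T} (+1)
site 2, node AGJLRV: AGLRV={C,G,T} ∩ J={G} → {G} (+0)
site 3, node AV: A={G} ∩ V={G} → {G} (+0)
site 3, node GL: G={C} ∩ L={C} → {C} (+0)
site 3, node GLR: GL={C} ∪ R={T} → {C,T} (+1)
site 3, node AGLRV: AV={G} ∪ GLR={C,T} → {C,G,T} (+1)
site 3, node AGJLRV: AGLRV={C,G,T} ∪ J={A} → {A,C,G,T} (+1)
per-site changes: [3, 4, 3, 3]; total = 13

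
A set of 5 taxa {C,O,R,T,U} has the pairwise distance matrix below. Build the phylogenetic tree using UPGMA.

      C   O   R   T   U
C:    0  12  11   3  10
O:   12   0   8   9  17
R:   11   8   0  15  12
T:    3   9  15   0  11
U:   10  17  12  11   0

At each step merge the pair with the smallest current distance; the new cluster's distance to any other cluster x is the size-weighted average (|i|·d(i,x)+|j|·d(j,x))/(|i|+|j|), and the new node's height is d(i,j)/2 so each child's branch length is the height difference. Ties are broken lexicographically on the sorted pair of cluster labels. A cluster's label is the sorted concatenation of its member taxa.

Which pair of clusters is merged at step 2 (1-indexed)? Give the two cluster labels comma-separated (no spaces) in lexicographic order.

step 1: merge (C,T) at d=3; branch lengths C→3/2, T→3/2; new cluster CT
  updated: d(CT,O)=21/2, d(CT,R)=13, d(CT,U)=21/2
step 2: merge (O,R) at d=8; branch lengths O→4, R→4; new cluster OR
  updated: d(CT,OR)=47/4, d(OR,U)=29/2
step 3: merge (CT,U) at d=21/2; branch lengths CT→15/4, U→21/4; new cluster CTU
  updated: d(CTU,OR)=38/3
step 4: merge (CTU,OR) at d=38/3; branch lengths CTU→13/12, OR→7/3; new cluster CORTU
final tree: (((C:3/2,T:3/2):15/4,U:21/4):13/12,(O:4,R:4):7/3)
total length: 281/12

O,R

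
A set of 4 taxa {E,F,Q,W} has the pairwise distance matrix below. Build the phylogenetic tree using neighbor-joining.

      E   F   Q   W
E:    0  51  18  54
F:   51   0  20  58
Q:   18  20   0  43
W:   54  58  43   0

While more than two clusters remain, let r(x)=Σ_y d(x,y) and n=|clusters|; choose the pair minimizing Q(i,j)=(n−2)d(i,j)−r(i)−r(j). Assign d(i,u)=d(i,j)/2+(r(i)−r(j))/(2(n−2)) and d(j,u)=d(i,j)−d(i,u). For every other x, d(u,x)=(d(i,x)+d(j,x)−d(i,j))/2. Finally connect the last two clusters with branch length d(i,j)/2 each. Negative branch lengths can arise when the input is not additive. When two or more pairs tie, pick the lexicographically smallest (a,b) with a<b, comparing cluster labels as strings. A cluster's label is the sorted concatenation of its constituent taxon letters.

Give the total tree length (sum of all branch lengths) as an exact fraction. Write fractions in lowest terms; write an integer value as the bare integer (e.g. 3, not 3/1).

1. join E+W (d=54, Q=-170) ⇒ EW; edges |E|=19, |W|=35
  updated: d(EW,F)=55/2, d(EW,Q)=7/2
2. join EW+F (d=55/2, Q=-51) ⇒ EFW; edges |EW|=11/2, |F|=22
  updated: d(EFW,Q)=-2
3. join EFW+Q (d=-2) ⇒ EFQW; edges |EFW|=-1, |Q|=-1
final tree: (((E:19,W:35):11/2,F:22):-1,Q:-1)
total length: 159/2

159/2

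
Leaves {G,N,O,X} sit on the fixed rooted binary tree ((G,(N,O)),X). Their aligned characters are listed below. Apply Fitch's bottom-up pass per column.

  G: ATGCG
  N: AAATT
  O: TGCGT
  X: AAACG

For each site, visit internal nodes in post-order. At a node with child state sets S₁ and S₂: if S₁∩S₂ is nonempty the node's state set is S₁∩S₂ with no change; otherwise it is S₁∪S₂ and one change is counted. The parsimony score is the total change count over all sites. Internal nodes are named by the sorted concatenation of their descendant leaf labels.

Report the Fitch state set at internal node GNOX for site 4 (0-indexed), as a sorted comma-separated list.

site 0, node NO: N={A} ∪ O={T} → {A,T} (+1)
site 0, node GNO: G={A} ∩ NO={A,T} → {A} (+0)
site 0, node GNOX: GNO={A} ∩ X={A} → {A} (+0)
site 1, node NO: N={A} ∪ O={G} → {A,G} (+1)
site 1, node GNO: G={T} ∪ NO={A,G} → {A,G,T} (+1)
site 1, node GNOX: GNO={A,G,T} ∩ X={A} → {A} (+0)
site 2, node NO: N={A} ∪ O={C} → {A,C} (+1)
site 2, node GNO: G={G} ∪ NO={A,C} → {A,C,G} (+1)
site 2, node GNOX: GNO={A,C,G} ∩ X={A} → {A} (+0)
site 3, node NO: N={T} ∪ O={G} → {G,T} (+1)
site 3, node GNO: G={C} ∪ NO={G,T} → {C,G,T} (+1)
site 3, node GNOX: GNO={C,G,T} ∩ X={C} → {C} (+0)
site 4, node NO: N={T} ∩ O={T} → {T} (+0)
site 4, node GNO: G={G} ∪ NO={T} → {G,T} (+1)
site 4, node GNOX: GNO={G,T} ∩ X={G} → {G} (+0)
per-site changes: [1, 2, 2, 2, 1]; total = 8

G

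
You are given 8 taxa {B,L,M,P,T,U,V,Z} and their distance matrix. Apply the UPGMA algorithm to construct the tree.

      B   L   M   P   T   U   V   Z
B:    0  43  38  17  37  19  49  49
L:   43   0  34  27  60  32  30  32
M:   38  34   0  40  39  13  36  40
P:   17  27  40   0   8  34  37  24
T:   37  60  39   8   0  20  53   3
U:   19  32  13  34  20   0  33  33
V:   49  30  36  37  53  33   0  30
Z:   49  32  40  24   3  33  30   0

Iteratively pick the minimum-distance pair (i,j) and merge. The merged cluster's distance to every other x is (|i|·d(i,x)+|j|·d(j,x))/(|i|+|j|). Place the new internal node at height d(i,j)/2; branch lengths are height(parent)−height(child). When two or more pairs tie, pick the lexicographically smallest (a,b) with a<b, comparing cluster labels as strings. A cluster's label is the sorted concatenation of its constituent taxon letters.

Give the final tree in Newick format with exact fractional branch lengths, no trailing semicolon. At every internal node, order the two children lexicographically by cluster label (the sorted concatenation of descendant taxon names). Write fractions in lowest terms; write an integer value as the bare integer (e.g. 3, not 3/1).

1. join T+Z (d=3) ⇒ TZ; edges |T|=3/2, |Z|=3/2
  updated: d(B,TZ)=43, d(L,TZ)=46, d(M,TZ)=79/2, d(P,TZ)=16, d(TZ,U)=53/2, d(TZ,V)=83/2
2. join M+U (d=13) ⇒ MU; edges |M|=13/2, |U|=13/2
  updated: d(B,MU)=57/2, d(L,MU)=33, d(MU,P)=37, d(MU,TZ)=33, d(MU,V)=69/2
3. join P+TZ (d=16) ⇒ PTZ; edges |P|=8, |TZ|=13/2
  updated: d(B,PTZ)=103/3, d(L,PTZ)=119/3, d(MU,PTZ)=103/3, d(PTZ,V)=40
4. join B+MU (d=57/2) ⇒ BMU; edges |B|=57/4, |MU|=31/4
  updated: d(BMU,L)=109/3, d(BMU,PTZ)=103/3, d(BMU,V)=118/3
5. join L+V (d=30) ⇒ LV; edges |L|=15, |V|=15
  updated: d(BMU,LV)=227/6, d(LV,PTZ)=239/6
6. join BMU+PTZ (d=103/3) ⇒ BMPTUZ; edges |BMU|=35/12, |PTZ|=55/6
  updated: d(BMPTUZ,LV)=233/6
7. join BMPTUZ+LV (d=233/6) ⇒ BLMPTUVZ; edges |BMPTUZ|=9/4, |LV|=53/12
final tree: (((B:57/4,(M:13/2,U:13/2):31/4):35/12,(P:8,(T:3/2,Z:3/2):13/2):55/6):9/4,(L:15,V:15):53/12)
total length: 405/4

(((B:57/4,(M:13/2,U:13/2):31/4):35/12,(P:8,(T:3/2,Z:3/2):13/2):55/6):9/4,(L:15,V:15):53/12)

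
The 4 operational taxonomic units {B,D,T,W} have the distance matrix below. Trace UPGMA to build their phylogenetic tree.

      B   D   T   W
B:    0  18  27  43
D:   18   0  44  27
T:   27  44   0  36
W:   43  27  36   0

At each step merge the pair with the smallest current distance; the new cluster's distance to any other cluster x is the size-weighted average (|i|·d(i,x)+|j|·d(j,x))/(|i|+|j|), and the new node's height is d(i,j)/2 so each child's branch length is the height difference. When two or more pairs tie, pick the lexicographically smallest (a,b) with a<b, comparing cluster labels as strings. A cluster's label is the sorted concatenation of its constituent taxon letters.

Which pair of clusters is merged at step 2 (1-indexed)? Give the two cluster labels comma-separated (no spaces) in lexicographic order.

iteration 1: select B,D (d=18); attach at lengths (9, 9); label the merged cluster BD
  updated: d(BD,T)=71/2, d(BD,W)=35
iteration 2: select BD,W (d=35); attach at lengths (17/2, 35/2); label the merged cluster BDW
  updated: d(BDW,T)=107/3
iteration 3: select BDW,T (d=107/3); attach at lengths (1/3, 107/6); label the merged cluster BDTW
final tree: (((B:9,D:9):17/2,W:35/2):1/3,T:107/6)
total length: 373/6

BD,W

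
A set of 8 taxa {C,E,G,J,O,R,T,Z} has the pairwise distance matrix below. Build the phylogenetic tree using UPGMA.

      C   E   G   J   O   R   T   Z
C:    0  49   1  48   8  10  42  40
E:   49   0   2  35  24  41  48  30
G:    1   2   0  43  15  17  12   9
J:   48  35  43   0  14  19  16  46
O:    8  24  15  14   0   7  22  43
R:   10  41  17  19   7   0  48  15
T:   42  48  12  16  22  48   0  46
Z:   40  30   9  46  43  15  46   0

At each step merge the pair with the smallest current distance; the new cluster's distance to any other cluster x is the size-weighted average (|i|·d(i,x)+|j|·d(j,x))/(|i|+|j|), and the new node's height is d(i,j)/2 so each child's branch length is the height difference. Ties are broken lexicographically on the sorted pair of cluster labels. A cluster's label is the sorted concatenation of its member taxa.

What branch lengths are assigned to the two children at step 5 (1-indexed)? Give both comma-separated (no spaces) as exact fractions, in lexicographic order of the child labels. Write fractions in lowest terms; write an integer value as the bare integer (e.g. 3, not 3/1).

iteration 1: select C,G (d=1); attach at lengths (1/2, 1/2); label the merged cluster CG
  updated: d(CG,E)=51/2, d(CG,J)=91/2, d(CG,O)=23/2, d(CG,R)=27/2, d(CG,T)=27, d(CG,Z)=49/2
iteration 2: select O,R (d=7); attach at lengths (7/2, 7/2); label the merged cluster OR
  updated: d(CG,OR)=25/2, d(E,OR)=65/2, d(J,OR)=33/2, d(OR,T)=35, d(OR,Z)=29
iteration 3: select CG,OR (d=25/2); attach at lengths (23/4, 11/4); label the merged cluster CGOR
  updated: d(CGOR,E)=29, d(CGOR,J)=31, d(CGOR,T)=31, d(CGOR,Z)=107/4
iteration 4: select J,T (d=16); attach at lengths (8, 8); label the merged cluster JT
  updated: d(CGOR,JT)=31, d(E,JT)=83/2, d(JT,Z)=46
iteration 5: select CGOR,Z (d=107/4); attach at lengths (57/8, 107/8); label the merged cluster CGORZ
  updated: d(CGORZ,E)=146/5, d(CGORZ,JT)=34
iteration 6: select CGORZ,E (d=146/5); attach at lengths (49/40, 73/5); label the merged cluster CEGORZ
  updated: d(CEGORZ,JT)=141/4
iteration 7: select CEGORZ,JT (d=141/4); attach at lengths (121/40, 77/8); label the merged cluster CEGJORTZ
final tree: (((((C:1/2,G:1/2):23/4,(O:7/2,R:7/2):11/4):57/8,Z:107/8):49/40,E:73/5):121/40,(J:8,T:8):77/8)
total length: 3259/40

57/8,107/8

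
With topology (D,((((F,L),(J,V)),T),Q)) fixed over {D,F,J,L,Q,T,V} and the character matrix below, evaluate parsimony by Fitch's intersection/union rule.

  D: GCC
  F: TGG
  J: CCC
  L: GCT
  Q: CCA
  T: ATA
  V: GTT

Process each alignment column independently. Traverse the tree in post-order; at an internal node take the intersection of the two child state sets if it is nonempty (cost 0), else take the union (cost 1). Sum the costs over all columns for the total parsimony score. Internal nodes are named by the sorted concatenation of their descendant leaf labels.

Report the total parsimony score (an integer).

11

FL@0: {T} ∪ {G} = {G,T} (union, +1)
JV@0: {C} ∪ {G} = {C,G} (union, +1)
FJLV@0: {G,T} ∩ {C,G} = {G} (intersection, +0)
FJLTV@0: {G} ∪ {A} = {A,G} (union, +1)
FJLQTV@0: {A,G} ∪ {C} = {A,C,G} (union, +1)
DFJLQTV@0: {G} ∩ {A,C,G} = {G} (intersection, +0)
FL@1: {G} ∪ {C} = {C,G} (union, +1)
JV@1: {C} ∪ {T} = {C,T} (union, +1)
FJLV@1: {C,G} ∩ {C,T} = {C} (intersection, +0)
FJLTV@1: {C} ∪ {T} = {C,T} (union, +1)
FJLQTV@1: {C,T} ∩ {C} = {C} (intersection, +0)
DFJLQTV@1: {C} ∩ {C} = {C} (intersection, +0)
FL@2: {G} ∪ {T} = {G,T} (union, +1)
JV@2: {C} ∪ {T} = {C,T} (union, +1)
FJLV@2: {G,T} ∩ {C,T} = {T} (intersection, +0)
FJLTV@2: {T} ∪ {A} = {A,T} (union, +1)
FJLQTV@2: {A,T} ∩ {A} = {A} (intersection, +0)
DFJLQTV@2: {C} ∪ {A} = {A,C} (union, +1)
per-site changes: [4, 3, 4]; total = 11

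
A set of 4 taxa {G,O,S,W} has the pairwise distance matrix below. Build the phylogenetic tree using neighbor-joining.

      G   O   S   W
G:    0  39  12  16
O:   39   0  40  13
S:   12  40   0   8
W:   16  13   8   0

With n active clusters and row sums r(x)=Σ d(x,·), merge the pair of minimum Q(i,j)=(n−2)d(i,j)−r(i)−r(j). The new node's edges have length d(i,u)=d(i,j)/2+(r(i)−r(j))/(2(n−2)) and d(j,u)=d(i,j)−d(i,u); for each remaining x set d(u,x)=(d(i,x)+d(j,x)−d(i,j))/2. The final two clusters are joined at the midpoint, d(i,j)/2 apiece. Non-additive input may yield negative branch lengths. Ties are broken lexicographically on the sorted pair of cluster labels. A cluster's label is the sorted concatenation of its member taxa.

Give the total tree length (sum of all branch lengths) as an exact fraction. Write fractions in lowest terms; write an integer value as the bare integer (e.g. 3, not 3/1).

step 1: merge (G,S) at d=12, Q=-103; branch lengths G→31/4, S→17/4; new cluster GS
  updated: d(GS,O)=67/2, d(GS,W)=6
step 2: merge (GS,O) at d=67/2, Q=-105/2; branch lengths GS→53/4, O→81/4; new cluster GOS
  updated: d(GOS,W)=-29/4
step 3: merge (GOS,W) at d=-29/4; branch lengths GOS→-29/8, W→-29/8; new cluster GOSW
final tree: (((G:31/4,S:17/4):53/4,O:81/4):-29/8,W:-29/8)
total length: 153/4

153/4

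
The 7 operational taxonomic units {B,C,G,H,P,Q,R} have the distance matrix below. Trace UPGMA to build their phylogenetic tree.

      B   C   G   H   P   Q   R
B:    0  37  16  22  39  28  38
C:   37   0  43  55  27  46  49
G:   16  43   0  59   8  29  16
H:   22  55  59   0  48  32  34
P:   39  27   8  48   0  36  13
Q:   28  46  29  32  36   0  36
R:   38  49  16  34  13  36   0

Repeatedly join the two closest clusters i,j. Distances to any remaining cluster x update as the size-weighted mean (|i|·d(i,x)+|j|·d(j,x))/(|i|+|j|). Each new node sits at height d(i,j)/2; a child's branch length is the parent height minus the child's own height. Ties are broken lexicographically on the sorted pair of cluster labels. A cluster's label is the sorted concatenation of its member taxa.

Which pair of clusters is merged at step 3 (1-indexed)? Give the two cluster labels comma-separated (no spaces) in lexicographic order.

B,H

1. join G+P (d=8) ⇒ GP; edges |G|=4, |P|=4
  updated: d(B,GP)=55/2, d(C,GP)=35, d(GP,H)=107/2, d(GP,Q)=65/2, d(GP,R)=29/2
2. join GP+R (d=29/2) ⇒ GPR; edges |GP|=13/4, |R|=29/4
  updated: d(B,GPR)=31, d(C,GPR)=119/3, d(GPR,H)=47, d(GPR,Q)=101/3
3. join B+H (d=22) ⇒ BH; edges |B|=11, |H|=11
  updated: d(BH,C)=46, d(BH,GPR)=39, d(BH,Q)=30
4. join BH+Q (d=30) ⇒ BHQ; edges |BH|=4, |Q|=15
  updated: d(BHQ,C)=46, d(BHQ,GPR)=335/9
5. join BHQ+GPR (d=335/9) ⇒ BGHPQR; edges |BHQ|=65/18, |GPR|=409/36
  updated: d(BGHPQR,C)=257/6
6. join BGHPQR+C (d=257/6) ⇒ BCGHPQR; edges |BGHPQR|=101/36, |C|=257/12
final tree: ((((B:11,H:11):4,Q:15):65/18,((G:4,P:4):13/4,R:29/4):409/36):101/36,C:257/12)
total length: 3553/36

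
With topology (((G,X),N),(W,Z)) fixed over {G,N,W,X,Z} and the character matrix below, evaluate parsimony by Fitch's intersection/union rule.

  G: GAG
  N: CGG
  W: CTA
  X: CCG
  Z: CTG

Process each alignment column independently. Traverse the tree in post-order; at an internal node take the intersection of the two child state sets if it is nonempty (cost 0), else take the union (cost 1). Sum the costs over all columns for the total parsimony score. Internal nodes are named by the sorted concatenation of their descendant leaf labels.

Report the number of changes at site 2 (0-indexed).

[col 0] GX: children G:{G}, X:{C} ∪→ {C,G}; cost 1
[col 0] GNX: children GX:{C,G}, N:{C} ∩→ {C}; cost 0
[col 0] WZ: children W:{C}, Z:{C} ∩→ {C}; cost 0
[col 0] GNWXZ: children GNX:{C}, WZ:{C} ∩→ {C}; cost 0
[col 1] GX: children G:{A}, X:{C} ∪→ {A,C}; cost 1
[col 1] GNX: children GX:{A,C}, N:{G} ∪→ {A,C,G}; cost 1
[col 1] WZ: children W:{T}, Z:{T} ∩→ {T}; cost 0
[col 1] GNWXZ: children GNX:{A,C,G}, WZ:{T} ∪→ {A,C,G,T}; cost 1
[col 2] GX: children G:{G}, X:{G} ∩→ {G}; cost 0
[col 2] GNX: children GX:{G}, N:{G} ∩→ {G}; cost 0
[col 2] WZ: children W:{A}, Z:{G} ∪→ {A,G}; cost 1
[col 2] GNWXZ: children GNX:{G}, WZ:{A,G} ∩→ {G}; cost 0
per-site changes: [1, 3, 1]; total = 5

1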